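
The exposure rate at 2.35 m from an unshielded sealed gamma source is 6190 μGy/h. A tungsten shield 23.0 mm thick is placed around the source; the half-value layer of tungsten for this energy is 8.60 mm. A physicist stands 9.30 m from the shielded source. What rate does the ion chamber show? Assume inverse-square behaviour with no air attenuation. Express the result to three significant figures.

Distance alone: (2.35/9.30)² = 0.06385, so 6190 × 0.06385 = 395.2 μGy/h.
Shield: 23.0/8.60 = 2.674 half-value layers → attenuation 2^(−2.674) = 0.1567.
Combined: 395.2 × 0.1567 = 61.93 μGy/h.

61.9 μGy/h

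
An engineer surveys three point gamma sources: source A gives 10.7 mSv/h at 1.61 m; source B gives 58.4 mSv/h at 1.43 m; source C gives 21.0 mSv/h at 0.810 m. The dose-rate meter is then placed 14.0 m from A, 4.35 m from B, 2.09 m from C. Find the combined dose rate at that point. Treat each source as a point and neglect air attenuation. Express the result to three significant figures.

9.61 mSv/h

Each source contributes Iᵢ·(dᵢ/rᵢ)²; contributions add.
A: 10.7 × (1.61/14.0)² = 0.1415 mSv/h
B: 58.4 × (1.43/4.35)² = 6.311 mSv/h
C: 21.0 × (0.810/2.09)² = 3.154 mSv/h
Total = 0.1415 + 6.311 + 3.154 = 9.607 mSv/h.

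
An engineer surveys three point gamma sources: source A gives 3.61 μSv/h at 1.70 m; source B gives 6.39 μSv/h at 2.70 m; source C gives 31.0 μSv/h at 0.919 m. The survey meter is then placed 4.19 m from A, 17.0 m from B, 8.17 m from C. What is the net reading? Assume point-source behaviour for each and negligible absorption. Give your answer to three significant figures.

1.15 μSv/h

By superposition, sum each source's inverse-square contribution:
A: 3.61 × (1.70/4.19)² = 0.5943 μSv/h
B: 6.39 × (2.70/17.0)² = 0.1612 μSv/h
C: 31.0 × (0.919/8.17)² = 0.3922 μSv/h
Total = 0.5943 + 0.1612 + 0.3922 = 1.148 μSv/h.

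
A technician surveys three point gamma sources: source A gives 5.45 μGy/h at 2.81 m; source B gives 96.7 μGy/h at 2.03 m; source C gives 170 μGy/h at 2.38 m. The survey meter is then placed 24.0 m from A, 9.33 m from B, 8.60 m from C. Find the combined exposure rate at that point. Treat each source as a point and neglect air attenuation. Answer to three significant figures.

17.7 μGy/h

Each source contributes Iᵢ·(dᵢ/rᵢ)²; contributions add.
A: 5.45 × (2.81/24.0)² = 0.07471 μGy/h
B: 96.7 × (2.03/9.33)² = 4.578 μGy/h
C: 170 × (2.38/8.60)² = 13.02 μGy/h
Total = 0.07471 + 4.578 + 13.02 = 17.67 μGy/h.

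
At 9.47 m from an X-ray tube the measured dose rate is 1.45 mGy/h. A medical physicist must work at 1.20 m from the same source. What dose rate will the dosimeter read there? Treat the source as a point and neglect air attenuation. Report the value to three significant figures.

By the inverse-square law, scaling from 9.47 m to 1.20 m:
(9.47/1.20)² = 62.28, so 1.45 × 62.28 = 90.31 mGy/h.

90.3 mGy/h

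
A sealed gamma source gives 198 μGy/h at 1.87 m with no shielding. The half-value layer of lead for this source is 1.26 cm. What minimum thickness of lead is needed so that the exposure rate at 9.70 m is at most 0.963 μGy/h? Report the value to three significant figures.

3.70 cm

At 9.70 m, distance alone gives (1.87/9.70)² = 0.03717, so 198 × 0.03717 = 7.360 μGy/h.
Further attenuation needed: 7.360/0.963 = 7.643.
n = log₂(7.643) = 2.934 half-value layers.
Thickness = 2.934 × 1.26 cm = 3.697 cm.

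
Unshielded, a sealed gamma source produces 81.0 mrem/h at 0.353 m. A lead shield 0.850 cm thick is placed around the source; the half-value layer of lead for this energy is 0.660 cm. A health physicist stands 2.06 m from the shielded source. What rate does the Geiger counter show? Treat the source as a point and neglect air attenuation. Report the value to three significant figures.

0.974 mrem/h

Distance alone: (0.353/2.06)² = 0.02936, so 81.0 × 0.02936 = 2.378 mrem/h.
Shield: 0.850/0.660 = 1.288 half-value layers → attenuation 2^(−1.288) = 0.4095.
Combined: 2.378 × 0.4095 = 0.9738 mrem/h.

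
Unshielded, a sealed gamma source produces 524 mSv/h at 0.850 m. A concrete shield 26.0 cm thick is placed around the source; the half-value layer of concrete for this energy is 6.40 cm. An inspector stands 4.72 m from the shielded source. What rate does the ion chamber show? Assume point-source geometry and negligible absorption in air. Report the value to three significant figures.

1.02 mSv/h

Distance alone: 524 × (0.850/4.72)² = 524 × 0.03243 = 16.99 mSv/h.
Shield: 26.0/6.40 = 4.062 half-value layers → attenuation 2^(−4.062) = 0.05987.
Combined: 16.99 × 0.05987 = 1.017 mSv/h.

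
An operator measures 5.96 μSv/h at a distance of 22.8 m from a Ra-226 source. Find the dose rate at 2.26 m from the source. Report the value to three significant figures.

607 μSv/h

Since intensity falls as 1/r², the rate at 2.26 m is
(22.8/2.26)² = 101.8, so 5.96 × 101.8 = 606.7 μSv/h.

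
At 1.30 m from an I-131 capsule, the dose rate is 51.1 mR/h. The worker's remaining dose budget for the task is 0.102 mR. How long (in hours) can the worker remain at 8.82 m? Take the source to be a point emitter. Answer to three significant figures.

0.0919 h

Intensity scales as (d₁/d₂)², so rate at 8.82 m:
(1.30/8.82)² = 0.02172, so 51.1 × 0.02172 = 1.110 mR/h.
Stay time = 0.102 mR ÷ 1.110 mR/h = 0.09189 h.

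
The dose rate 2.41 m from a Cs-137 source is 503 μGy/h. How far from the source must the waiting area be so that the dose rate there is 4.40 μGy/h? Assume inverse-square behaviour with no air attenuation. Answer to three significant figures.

Applying the 1/r² law, d₂ = d₁·√(I₁/I₂).
I₁/I₂ = 503/4.40 = 114.3, so d₂ = 2.41 × √114.3 = 25.77 m.

25.8 m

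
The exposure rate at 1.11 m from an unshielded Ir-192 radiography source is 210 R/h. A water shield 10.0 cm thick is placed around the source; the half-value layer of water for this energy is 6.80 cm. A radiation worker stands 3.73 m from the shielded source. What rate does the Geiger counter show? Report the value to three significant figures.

6.71 R/h

Distance alone: (1.11/3.73)² = 0.08856, so 210 × 0.08856 = 18.60 R/h.
Shield: 10.0/6.80 = 1.471 half-value layers → attenuation 2^(−1.471) = 0.3607.
Combined: 18.60 × 0.3607 = 6.709 R/h.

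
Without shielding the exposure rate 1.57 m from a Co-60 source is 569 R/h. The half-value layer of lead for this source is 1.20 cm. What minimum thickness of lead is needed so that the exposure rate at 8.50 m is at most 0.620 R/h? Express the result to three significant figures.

5.96 cm

At 8.50 m, distance alone gives (1.57/8.50)² = 0.03412, so 569 × 0.03412 = 19.41 R/h.
Further attenuation needed: 19.41/0.620 = 31.31.
n = log₂(31.31) = 4.969 half-value layers.
Thickness = 4.969 × 1.20 cm = 5.963 cm.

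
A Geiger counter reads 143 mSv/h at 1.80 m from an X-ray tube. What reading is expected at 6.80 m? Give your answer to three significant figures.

10.0 mSv/h

Intensity scales as (d₁/d₂)², so the rate at 6.80 m is
(1.80/6.80)² = 0.07007, so 143 × 0.07007 = 10.02 mSv/h.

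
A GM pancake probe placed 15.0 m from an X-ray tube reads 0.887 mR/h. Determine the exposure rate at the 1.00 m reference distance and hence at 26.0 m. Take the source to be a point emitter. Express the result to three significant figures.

Applying the 1/r² law,
At 1.00 m: (15.0/1.00)² = 225.0, so 0.887 × 225.0 = 199.6 mR/h
At 26.0 m: (1.00/26.0)² = 0.001479, so 199.6 × 0.001479 = 0.2952 mR/h.

200 mR/h; 0.295 mR/h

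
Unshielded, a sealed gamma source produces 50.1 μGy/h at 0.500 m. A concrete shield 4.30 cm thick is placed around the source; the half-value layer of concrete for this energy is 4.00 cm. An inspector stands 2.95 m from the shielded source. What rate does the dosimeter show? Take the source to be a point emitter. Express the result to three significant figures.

0.683 μGy/h

Distance alone: (0.500/2.95)² = 0.02873, so 50.1 × 0.02873 = 1.439 μGy/h.
Shield: 4.30/4.00 = 1.075 half-value layers → attenuation 2^(−1.075) = 0.4747.
Combined: 1.439 × 0.4747 = 0.6831 μGy/h.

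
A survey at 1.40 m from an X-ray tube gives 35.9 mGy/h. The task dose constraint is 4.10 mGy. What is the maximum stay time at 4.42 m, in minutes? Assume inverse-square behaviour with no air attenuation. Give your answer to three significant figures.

Intensity scales as (d₁/d₂)², so rate at 4.42 m:
(1.40/4.42)² = 0.1003, so 35.9 × 0.1003 = 3.601 mGy/h.
Stay time = 4.10 mGy ÷ 3.601 mGy/h = 1.139 h = 68.34 min.

68.3 min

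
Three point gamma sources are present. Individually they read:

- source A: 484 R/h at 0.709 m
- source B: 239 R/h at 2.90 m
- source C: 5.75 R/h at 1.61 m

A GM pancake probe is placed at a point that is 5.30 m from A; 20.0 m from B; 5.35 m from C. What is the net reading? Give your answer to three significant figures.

Each source contributes Iᵢ·(dᵢ/rᵢ)²; contributions add.
A: 484 × (0.709/5.30)² = 8.661 R/h
B: 239 × (2.90/20.0)² = 5.025 R/h
C: 5.75 × (1.61/5.35)² = 0.5207 R/h
Total = 8.661 + 5.025 + 0.5207 = 14.21 R/h.

14.2 R/h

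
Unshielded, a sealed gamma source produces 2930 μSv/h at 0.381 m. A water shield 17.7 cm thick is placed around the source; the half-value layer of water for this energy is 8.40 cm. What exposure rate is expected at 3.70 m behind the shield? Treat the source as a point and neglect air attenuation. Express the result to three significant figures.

Distance alone: 2930 × (0.381/3.70)² = 2930 × 0.01060 = 31.06 μSv/h.
Shield: 17.7/8.40 = 2.107 half-value layers → attenuation 2^(−2.107) = 0.2321.
Combined: 31.06 × 0.2321 = 7.209 μSv/h.

7.21 μSv/h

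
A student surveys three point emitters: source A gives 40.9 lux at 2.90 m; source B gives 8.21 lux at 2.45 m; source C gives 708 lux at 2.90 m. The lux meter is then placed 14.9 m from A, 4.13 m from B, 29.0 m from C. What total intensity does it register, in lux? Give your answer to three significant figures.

Each source contributes Iᵢ·(dᵢ/rᵢ)²; contributions add.
A: 40.9 × (2.90/14.9)² = 1.549 lux
B: 8.21 × (2.45/4.13)² = 2.889 lux
C: 708 × (2.90/29.0)² = 7.080 lux
Total = 1.549 + 2.889 + 7.080 = 11.52 lux.

11.5 lux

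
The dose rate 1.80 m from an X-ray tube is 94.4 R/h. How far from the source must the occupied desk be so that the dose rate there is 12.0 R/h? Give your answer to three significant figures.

5.05 m

Applying the 1/r² law, d₂ = d₁·√(I₁/I₂).
I₁/I₂ = 94.4/12.0 = 7.867, so d₂ = 1.80 × √7.867 = 5.049 m.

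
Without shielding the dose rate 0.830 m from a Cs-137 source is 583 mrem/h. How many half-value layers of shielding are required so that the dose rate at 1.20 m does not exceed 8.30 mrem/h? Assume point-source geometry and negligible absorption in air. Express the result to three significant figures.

5.07 half-value layers

At 1.20 m, distance alone gives 583 × (0.830/1.20)² = 583 × 0.4784 = 278.9 mrem/h.
Further attenuation needed: 278.9/8.30 = 33.60.
n = log₂(33.60) = 5.070 half-value layers.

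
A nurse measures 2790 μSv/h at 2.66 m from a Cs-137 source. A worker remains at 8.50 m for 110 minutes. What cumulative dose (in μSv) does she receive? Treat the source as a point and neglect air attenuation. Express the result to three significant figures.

501 μSv

Intensity scales as (d₁/d₂)², so rate at 8.50 m:
(2.66/8.50)² = 0.09793, so 2790 × 0.09793 = 273.2 μSv/h.
Dose = rate × time = 273.2 μSv/h × 1.833 h = 500.8 μSv.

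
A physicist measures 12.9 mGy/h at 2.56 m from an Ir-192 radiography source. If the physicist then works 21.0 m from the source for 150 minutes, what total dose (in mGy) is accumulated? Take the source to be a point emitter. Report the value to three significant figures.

0.479 mGy

Applying the 1/r² law, rate at 21.0 m:
12.9 × (2.56/21.0)² = 12.9 × 0.01486 = 0.1917 mGy/h.
Dose = rate × time = 0.1917 mGy/h × 2.500 h = 0.4793 mGy.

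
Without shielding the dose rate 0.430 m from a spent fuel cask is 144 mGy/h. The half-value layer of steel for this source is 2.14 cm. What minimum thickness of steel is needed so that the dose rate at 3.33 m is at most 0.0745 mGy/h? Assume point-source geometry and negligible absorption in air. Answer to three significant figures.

10.7 cm

At 3.33 m, distance alone gives 144 × (0.430/3.33)² = 144 × 0.01667 = 2.400 mGy/h.
Further attenuation needed: 2.400/0.0745 = 32.21.
n = log₂(32.21) = 5.009 half-value layers.
Thickness = 5.009 × 2.14 cm = 10.72 cm.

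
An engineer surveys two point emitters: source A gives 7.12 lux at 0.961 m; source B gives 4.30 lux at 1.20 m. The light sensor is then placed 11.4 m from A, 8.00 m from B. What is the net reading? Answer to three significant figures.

0.147 lux

Each source contributes Iᵢ·(dᵢ/rᵢ)²; contributions add.
A: 7.12 × (0.961/11.4)² = 0.05060 lux
B: 4.30 × (1.20/8.00)² = 0.09675 lux
Total = 0.05060 + 0.09675 = 0.1474 lux.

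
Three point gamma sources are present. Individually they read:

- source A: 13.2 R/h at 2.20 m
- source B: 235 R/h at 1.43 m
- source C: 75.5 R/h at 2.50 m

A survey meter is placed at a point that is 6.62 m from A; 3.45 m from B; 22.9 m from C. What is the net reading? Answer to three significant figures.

42.7 R/h

Each source contributes Iᵢ·(dᵢ/rᵢ)²; contributions add.
A: 13.2 × (2.20/6.62)² = 1.458 R/h
B: 235 × (1.43/3.45)² = 40.37 R/h
C: 75.5 × (2.50/22.9)² = 0.8998 R/h
Total = 1.458 + 40.37 + 0.8998 = 42.73 R/h.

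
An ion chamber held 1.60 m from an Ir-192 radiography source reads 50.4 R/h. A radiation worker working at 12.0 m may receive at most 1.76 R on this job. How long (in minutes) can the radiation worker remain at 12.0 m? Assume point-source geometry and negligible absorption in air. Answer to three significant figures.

Since intensity falls as 1/r², rate at 12.0 m:
(1.60/12.0)² = 0.01778, so 50.4 × 0.01778 = 0.8961 R/h.
Stay time = 1.76 R ÷ 0.8961 R/h = 1.964 h = 117.8 min.

118 min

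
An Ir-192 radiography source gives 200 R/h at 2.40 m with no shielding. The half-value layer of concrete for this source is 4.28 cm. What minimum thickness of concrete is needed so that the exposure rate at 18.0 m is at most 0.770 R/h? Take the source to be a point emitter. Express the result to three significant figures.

At 18.0 m, distance alone gives 200 × (2.40/18.0)² = 200 × 0.01778 = 3.556 R/h.
Further attenuation needed: 3.556/0.770 = 4.618.
n = log₂(4.618) = 2.207 half-value layers.
Thickness = 2.207 × 4.28 cm = 9.446 cm.

9.45 cm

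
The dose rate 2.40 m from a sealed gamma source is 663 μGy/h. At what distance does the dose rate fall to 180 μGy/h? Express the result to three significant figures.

Using I₁d₁² = I₂d₂², d₂ = d₁·√(I₁/I₂).
I₁/I₂ = 663/180 = 3.683, so d₂ = 2.40 × √3.683 = 4.606 m.

4.61 m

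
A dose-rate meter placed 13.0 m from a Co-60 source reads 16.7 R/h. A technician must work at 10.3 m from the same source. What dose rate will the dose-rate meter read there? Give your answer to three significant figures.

26.6 R/h

By the inverse-square law, scaling from 13.0 m to 10.3 m:
16.7 × (13.0/10.3)² = 16.7 × 1.593 = 26.60 R/h.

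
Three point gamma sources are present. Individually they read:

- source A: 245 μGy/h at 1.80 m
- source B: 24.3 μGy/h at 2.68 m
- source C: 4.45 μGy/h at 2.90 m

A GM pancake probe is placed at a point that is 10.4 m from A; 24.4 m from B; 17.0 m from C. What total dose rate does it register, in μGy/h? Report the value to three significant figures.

7.76 μGy/h

Each source contributes Iᵢ·(dᵢ/rᵢ)²; contributions add.
A: 245 × (1.80/10.4)² = 7.339 μGy/h
B: 24.3 × (2.68/24.4)² = 0.2932 μGy/h
C: 4.45 × (2.90/17.0)² = 0.1295 μGy/h
Total = 7.339 + 0.2932 + 0.1295 = 7.762 μGy/h.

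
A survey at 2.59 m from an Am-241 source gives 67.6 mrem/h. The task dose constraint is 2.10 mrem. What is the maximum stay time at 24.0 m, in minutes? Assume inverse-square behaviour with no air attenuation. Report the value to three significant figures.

160 min

Intensity scales as (d₁/d₂)², so rate at 24.0 m:
(2.59/24.0)² = 0.01165, so 67.6 × 0.01165 = 0.7875 mrem/h.
Stay time = 2.10 mrem ÷ 0.7875 mrem/h = 2.667 h = 160.0 min.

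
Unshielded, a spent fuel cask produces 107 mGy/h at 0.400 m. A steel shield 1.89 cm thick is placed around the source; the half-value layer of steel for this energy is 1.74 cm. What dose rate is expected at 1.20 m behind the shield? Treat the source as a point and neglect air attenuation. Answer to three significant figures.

Distance alone: 107 × (0.400/1.20)² = 107 × 0.1111 = 11.89 mGy/h.
Shield: 1.89/1.74 = 1.086 half-value layers → attenuation 2^(−1.086) = 0.4711.
Combined: 11.89 × 0.4711 = 5.601 mGy/h.

5.60 mGy/h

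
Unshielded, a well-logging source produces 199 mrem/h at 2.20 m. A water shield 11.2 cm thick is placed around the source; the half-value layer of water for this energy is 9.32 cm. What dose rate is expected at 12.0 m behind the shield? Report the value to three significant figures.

Distance alone: (2.20/12.0)² = 0.03361, so 199 × 0.03361 = 6.688 mrem/h.
Shield: 11.2/9.32 = 1.202 half-value layers → attenuation 2^(−1.202) = 0.4347.
Combined: 6.688 × 0.4347 = 2.907 mrem/h.

2.91 mrem/h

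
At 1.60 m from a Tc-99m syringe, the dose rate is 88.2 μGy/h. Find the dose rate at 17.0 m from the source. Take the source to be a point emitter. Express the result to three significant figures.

Since intensity falls as 1/r², the rate at 17.0 m is
88.2 × (1.60/17.0)² = 88.2 × 0.008858 = 0.7813 μGy/h.

0.781 μGy/h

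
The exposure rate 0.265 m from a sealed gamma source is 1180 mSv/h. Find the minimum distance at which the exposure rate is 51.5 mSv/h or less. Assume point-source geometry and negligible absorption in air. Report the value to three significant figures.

1.27 m

Applying the 1/r² law, d₂ = d₁·√(I₁/I₂).
I₁/I₂ = 1180/51.5 = 22.91, so d₂ = 0.265 × √22.91 = 1.268 m.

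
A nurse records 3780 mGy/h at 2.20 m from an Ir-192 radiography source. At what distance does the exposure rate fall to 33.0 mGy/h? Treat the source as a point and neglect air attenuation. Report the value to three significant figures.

23.5 m

Intensity scales as (d₁/d₂)², so d₂ = d₁·√(I₁/I₂).
I₁/I₂ = 3780/33.0 = 114.5, so d₂ = 2.20 × √114.5 = 23.54 m.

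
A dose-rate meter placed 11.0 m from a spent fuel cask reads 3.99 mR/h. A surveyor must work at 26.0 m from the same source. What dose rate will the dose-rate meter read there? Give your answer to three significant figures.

0.714 mR/h

Using I₁d₁² = I₂d₂², scaling from 11.0 m to 26.0 m:
(11.0/26.0)² = 0.1790, so 3.99 × 0.1790 = 0.7142 mR/h.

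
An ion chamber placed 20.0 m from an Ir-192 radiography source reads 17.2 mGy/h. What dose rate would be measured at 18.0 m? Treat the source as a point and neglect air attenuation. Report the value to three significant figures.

21.2 mGy/h

Intensity scales as (d₁/d₂)², so scaling from 20.0 m to 18.0 m:
(20.0/18.0)² = 1.235, so 17.2 × 1.235 = 21.24 mGy/h.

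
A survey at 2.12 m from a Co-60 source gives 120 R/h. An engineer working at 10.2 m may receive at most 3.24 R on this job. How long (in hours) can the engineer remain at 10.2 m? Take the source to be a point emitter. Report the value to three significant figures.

0.625 h

Applying the 1/r² law, rate at 10.2 m:
120 × (2.12/10.2)² = 120 × 0.04320 = 5.184 R/h.
Stay time = 3.24 R ÷ 5.184 R/h = 0.6250 h.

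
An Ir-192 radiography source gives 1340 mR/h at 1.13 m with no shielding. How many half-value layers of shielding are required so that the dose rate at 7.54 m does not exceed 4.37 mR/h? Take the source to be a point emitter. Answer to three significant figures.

2.78 half-value layers

At 7.54 m, distance alone gives (1.13/7.54)² = 0.02246, so 1340 × 0.02246 = 30.10 mR/h.
Further attenuation needed: 30.10/4.37 = 6.888.
n = log₂(6.888) = 2.784 half-value layers.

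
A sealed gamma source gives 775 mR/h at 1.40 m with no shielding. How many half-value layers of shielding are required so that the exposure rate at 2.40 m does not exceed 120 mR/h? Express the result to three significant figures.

At 2.40 m, distance alone gives 775 × (1.40/2.40)² = 775 × 0.3403 = 263.7 mR/h.
Further attenuation needed: 263.7/120 = 2.197.
n = log₂(2.197) = 1.136 half-value layers.

1.14 half-value layers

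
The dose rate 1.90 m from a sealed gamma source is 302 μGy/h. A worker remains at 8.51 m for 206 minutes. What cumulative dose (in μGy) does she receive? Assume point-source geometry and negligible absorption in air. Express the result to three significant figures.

Using I₁d₁² = I₂d₂², rate at 8.51 m:
(1.90/8.51)² = 0.04985, so 302 × 0.04985 = 15.05 μGy/h.
Dose = rate × time = 15.05 μGy/h × 3.433 h = 51.67 μGy.

51.7 μGy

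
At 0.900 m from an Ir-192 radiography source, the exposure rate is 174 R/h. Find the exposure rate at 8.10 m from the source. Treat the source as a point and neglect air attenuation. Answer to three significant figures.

By the inverse-square law, the rate at 8.10 m is
(0.900/8.10)² = 0.01235, so 174 × 0.01235 = 2.149 R/h.

2.15 R/h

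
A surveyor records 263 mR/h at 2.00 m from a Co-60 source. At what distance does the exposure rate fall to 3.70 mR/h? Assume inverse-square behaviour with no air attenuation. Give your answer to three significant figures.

16.9 m

Applying the 1/r² law, d₂ = d₁·√(I₁/I₂).
I₁/I₂ = 263/3.70 = 71.08, so d₂ = 2.00 × √71.08 = 16.86 m.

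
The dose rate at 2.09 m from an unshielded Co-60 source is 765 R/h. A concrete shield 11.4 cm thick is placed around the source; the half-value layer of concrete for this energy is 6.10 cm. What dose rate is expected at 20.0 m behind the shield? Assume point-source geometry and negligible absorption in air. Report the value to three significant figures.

2.29 R/h

Distance alone: (2.09/20.0)² = 0.01092, so 765 × 0.01092 = 8.354 R/h.
Shield: 11.4/6.10 = 1.869 half-value layers → attenuation 2^(−1.869) = 0.2738.
Combined: 8.354 × 0.2738 = 2.287 R/h.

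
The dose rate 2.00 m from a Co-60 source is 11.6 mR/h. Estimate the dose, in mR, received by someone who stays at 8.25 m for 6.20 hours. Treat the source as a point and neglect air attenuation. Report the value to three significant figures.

4.23 mR

By the inverse-square law, rate at 8.25 m:
(2.00/8.25)² = 0.05877, so 11.6 × 0.05877 = 0.6817 mR/h.
Dose = rate × time = 0.6817 mR/h × 6.200 h = 4.227 mR.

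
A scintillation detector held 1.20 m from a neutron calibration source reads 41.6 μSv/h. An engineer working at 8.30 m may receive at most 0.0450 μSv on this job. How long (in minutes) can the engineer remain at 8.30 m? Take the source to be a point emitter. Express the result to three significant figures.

3.11 min

Applying the 1/r² law, rate at 8.30 m:
(1.20/8.30)² = 0.02090, so 41.6 × 0.02090 = 0.8694 μSv/h.
Stay time = 0.0450 μSv ÷ 0.8694 μSv/h = 0.05176 h = 3.106 min.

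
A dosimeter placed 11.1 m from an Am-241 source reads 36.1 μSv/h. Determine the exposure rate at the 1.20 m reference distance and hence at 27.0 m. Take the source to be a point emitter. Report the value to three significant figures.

3090 μSv/h; 6.10 μSv/h

Since intensity falls as 1/r²,
At 1.20 m: (11.1/1.20)² = 85.56, so 36.1 × 85.56 = 3089 μSv/h
At 27.0 m: 3089 × (1.20/27.0)² = 3089 × 0.001975 = 6.101 μSv/h.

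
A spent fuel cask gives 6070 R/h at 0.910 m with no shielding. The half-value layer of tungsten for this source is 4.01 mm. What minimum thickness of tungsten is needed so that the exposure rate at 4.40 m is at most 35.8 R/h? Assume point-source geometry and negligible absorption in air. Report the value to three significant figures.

11.5 mm

At 4.40 m, distance alone gives 6070 × (0.910/4.40)² = 6070 × 0.04277 = 259.6 R/h.
Further attenuation needed: 259.6/35.8 = 7.251.
n = log₂(7.251) = 2.858 half-value layers.
Thickness = 2.858 × 4.01 mm = 11.46 mm.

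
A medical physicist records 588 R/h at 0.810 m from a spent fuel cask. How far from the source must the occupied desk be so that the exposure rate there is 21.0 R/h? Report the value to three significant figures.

Using I₁d₁² = I₂d₂², d₂ = d₁·√(I₁/I₂).
I₁/I₂ = 588/21.0 = 28.00, so d₂ = 0.810 × √28.00 = 4.286 m.

4.29 m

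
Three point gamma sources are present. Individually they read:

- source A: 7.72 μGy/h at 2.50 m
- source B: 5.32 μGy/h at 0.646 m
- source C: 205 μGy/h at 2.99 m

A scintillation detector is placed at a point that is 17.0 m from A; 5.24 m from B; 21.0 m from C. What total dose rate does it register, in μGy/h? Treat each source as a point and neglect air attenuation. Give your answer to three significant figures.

4.40 μGy/h

Each source contributes Iᵢ·(dᵢ/rᵢ)²; contributions add.
A: 7.72 × (2.50/17.0)² = 0.1670 μGy/h
B: 5.32 × (0.646/5.24)² = 0.08086 μGy/h
C: 205 × (2.99/21.0)² = 4.156 μGy/h
Total = 0.1670 + 0.08086 + 4.156 = 4.404 μGy/h.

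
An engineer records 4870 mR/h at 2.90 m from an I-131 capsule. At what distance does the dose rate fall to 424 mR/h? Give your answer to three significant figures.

Since intensity falls as 1/r², d₂ = d₁·√(I₁/I₂).
I₁/I₂ = 4870/424 = 11.49, so d₂ = 2.90 × √11.49 = 9.830 m.

9.83 m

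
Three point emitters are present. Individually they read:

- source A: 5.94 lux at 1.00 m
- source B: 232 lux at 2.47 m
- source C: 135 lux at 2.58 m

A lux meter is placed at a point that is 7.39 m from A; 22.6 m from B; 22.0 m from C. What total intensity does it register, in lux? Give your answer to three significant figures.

4.74 lux

Each source contributes Iᵢ·(dᵢ/rᵢ)²; contributions add.
A: 5.94 × (1.00/7.39)² = 0.1088 lux
B: 232 × (2.47/22.6)² = 2.771 lux
C: 135 × (2.58/22.0)² = 1.857 lux
Total = 0.1088 + 2.771 + 1.857 = 4.737 lux.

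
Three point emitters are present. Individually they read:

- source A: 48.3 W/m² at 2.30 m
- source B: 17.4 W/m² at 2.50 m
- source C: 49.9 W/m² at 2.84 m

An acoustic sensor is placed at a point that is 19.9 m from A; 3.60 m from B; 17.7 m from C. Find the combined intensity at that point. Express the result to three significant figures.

10.3 W/m²

Each source contributes Iᵢ·(dᵢ/rᵢ)²; contributions add.
A: 48.3 × (2.30/19.9)² = 0.6452 W/m²
B: 17.4 × (2.50/3.60)² = 8.391 W/m²
C: 49.9 × (2.84/17.7)² = 1.285 W/m²
Total = 0.6452 + 8.391 + 1.285 = 10.32 W/m².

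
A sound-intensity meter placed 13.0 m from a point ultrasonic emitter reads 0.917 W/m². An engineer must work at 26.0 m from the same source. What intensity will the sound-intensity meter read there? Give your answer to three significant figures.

By the inverse-square law, scaling from 13.0 m to 26.0 m:
0.917 × (13.0/26.0)² = 0.917 × 0.2500 = 0.2293 W/m².

0.229 W/m²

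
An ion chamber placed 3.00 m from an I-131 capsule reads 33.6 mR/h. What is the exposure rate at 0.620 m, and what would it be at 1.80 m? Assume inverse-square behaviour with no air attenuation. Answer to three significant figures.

787 mR/h; 93.3 mR/h

Since intensity falls as 1/r²,
At 0.620 m: 33.6 × (3.00/0.620)² = 33.6 × 23.41 = 786.6 mR/h
At 1.80 m: (0.620/1.80)² = 0.1186, so 786.6 × 0.1186 = 93.29 mR/h.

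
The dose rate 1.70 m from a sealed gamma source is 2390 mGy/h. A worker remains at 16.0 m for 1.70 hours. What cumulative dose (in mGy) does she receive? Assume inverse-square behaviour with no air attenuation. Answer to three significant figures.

Intensity scales as (d₁/d₂)², so rate at 16.0 m:
2390 × (1.70/16.0)² = 2390 × 0.01129 = 26.98 mGy/h.
Dose = rate × time = 26.98 mGy/h × 1.700 h = 45.87 mGy.

45.9 mGy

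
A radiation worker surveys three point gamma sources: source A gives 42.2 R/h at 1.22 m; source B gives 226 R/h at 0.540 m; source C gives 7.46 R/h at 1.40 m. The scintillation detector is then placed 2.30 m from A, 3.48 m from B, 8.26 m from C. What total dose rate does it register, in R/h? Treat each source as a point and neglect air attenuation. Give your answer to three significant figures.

17.5 R/h

Each source contributes Iᵢ·(dᵢ/rᵢ)²; contributions add.
A: 42.2 × (1.22/2.30)² = 11.87 R/h
B: 226 × (0.540/3.48)² = 5.442 R/h
C: 7.46 × (1.40/8.26)² = 0.2143 R/h
Total = 11.87 + 5.442 + 0.2143 = 17.53 R/h.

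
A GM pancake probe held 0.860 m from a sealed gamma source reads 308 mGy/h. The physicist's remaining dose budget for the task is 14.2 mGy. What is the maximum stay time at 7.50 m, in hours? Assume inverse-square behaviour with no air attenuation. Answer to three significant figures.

By the inverse-square law, rate at 7.50 m:
(0.860/7.50)² = 0.01315, so 308 × 0.01315 = 4.050 mGy/h.
Stay time = 14.2 mGy ÷ 4.050 mGy/h = 3.506 h.

3.51 h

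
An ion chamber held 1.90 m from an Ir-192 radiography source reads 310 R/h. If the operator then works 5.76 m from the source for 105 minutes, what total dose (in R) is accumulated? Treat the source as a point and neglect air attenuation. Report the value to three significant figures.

Using I₁d₁² = I₂d₂², rate at 5.76 m:
(1.90/5.76)² = 0.1088, so 310 × 0.1088 = 33.73 R/h.
Dose = rate × time = 33.73 R/h × 1.750 h = 59.03 R.

59.0 R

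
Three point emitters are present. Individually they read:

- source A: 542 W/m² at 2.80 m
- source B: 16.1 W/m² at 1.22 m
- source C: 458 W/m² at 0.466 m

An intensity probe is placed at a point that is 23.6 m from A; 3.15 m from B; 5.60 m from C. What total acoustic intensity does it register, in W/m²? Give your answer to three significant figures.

13.2 W/m²

Each source contributes Iᵢ·(dᵢ/rᵢ)²; contributions add.
A: 542 × (2.80/23.6)² = 7.629 W/m²
B: 16.1 × (1.22/3.15)² = 2.415 W/m²
C: 458 × (0.466/5.60)² = 3.171 W/m²
Total = 7.629 + 2.415 + 3.171 = 13.21 W/m².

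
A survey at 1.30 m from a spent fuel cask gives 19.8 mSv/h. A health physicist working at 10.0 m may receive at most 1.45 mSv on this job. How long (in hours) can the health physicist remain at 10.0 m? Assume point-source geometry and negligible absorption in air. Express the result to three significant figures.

By the inverse-square law, rate at 10.0 m:
(1.30/10.0)² = 0.01690, so 19.8 × 0.01690 = 0.3346 mSv/h.
Stay time = 1.45 mSv ÷ 0.3346 mSv/h = 4.334 h.

4.33 h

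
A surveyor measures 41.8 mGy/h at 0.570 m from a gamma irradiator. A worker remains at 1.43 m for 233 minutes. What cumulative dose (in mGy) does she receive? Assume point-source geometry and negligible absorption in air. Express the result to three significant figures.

25.8 mGy

By the inverse-square law, rate at 1.43 m:
41.8 × (0.570/1.43)² = 41.8 × 0.1589 = 6.642 mGy/h.
Dose = rate × time = 6.642 mGy/h × 3.883 h = 25.79 mGy.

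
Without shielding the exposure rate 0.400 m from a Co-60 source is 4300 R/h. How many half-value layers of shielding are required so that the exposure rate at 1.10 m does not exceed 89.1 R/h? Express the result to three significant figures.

2.67 half-value layers

At 1.10 m, distance alone gives 4300 × (0.400/1.10)² = 4300 × 0.1322 = 568.5 R/h.
Further attenuation needed: 568.5/89.1 = 6.380.
n = log₂(6.380) = 2.674 half-value layers.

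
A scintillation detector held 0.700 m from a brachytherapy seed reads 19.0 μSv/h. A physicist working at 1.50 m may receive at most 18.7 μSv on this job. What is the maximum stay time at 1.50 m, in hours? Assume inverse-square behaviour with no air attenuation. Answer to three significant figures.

Since intensity falls as 1/r², rate at 1.50 m:
19.0 × (0.700/1.50)² = 19.0 × 0.2178 = 4.138 μSv/h.
Stay time = 18.7 μSv ÷ 4.138 μSv/h = 4.519 h.

4.52 h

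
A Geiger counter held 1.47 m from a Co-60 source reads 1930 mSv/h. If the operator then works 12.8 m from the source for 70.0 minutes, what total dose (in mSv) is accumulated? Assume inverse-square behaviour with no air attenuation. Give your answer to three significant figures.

Using I₁d₁² = I₂d₂², rate at 12.8 m:
1930 × (1.47/12.8)² = 1930 × 0.01319 = 25.46 mSv/h.
Dose = rate × time = 25.46 mSv/h × 1.167 h = 29.71 mSv.

29.7 mSv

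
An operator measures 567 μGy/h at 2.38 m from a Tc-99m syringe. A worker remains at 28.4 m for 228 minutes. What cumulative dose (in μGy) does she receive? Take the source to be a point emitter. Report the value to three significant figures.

15.1 μGy

Intensity scales as (d₁/d₂)², so rate at 28.4 m:
(2.38/28.4)² = 0.007023, so 567 × 0.007023 = 3.982 μGy/h.
Dose = rate × time = 3.982 μGy/h × 3.800 h = 15.13 μGy.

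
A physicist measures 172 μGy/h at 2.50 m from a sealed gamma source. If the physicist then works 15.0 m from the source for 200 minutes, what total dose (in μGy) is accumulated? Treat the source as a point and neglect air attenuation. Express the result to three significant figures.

15.9 μGy

By the inverse-square law, rate at 15.0 m:
(2.50/15.0)² = 0.02778, so 172 × 0.02778 = 4.778 μGy/h.
Dose = rate × time = 4.778 μGy/h × 3.333 h = 15.93 μGy.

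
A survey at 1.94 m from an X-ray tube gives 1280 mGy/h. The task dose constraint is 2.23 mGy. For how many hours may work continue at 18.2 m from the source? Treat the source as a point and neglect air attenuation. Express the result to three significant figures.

0.153 h

By the inverse-square law, rate at 18.2 m:
(1.94/18.2)² = 0.01136, so 1280 × 0.01136 = 14.54 mGy/h.
Stay time = 2.23 mGy ÷ 14.54 mGy/h = 0.1534 h.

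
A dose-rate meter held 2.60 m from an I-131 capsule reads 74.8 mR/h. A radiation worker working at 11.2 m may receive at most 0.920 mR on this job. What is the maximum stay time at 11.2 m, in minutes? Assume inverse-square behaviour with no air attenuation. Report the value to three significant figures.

13.7 min

Using I₁d₁² = I₂d₂², rate at 11.2 m:
74.8 × (2.60/11.2)² = 74.8 × 0.05389 = 4.031 mR/h.
Stay time = 0.920 mR ÷ 4.031 mR/h = 0.2282 h = 13.69 min.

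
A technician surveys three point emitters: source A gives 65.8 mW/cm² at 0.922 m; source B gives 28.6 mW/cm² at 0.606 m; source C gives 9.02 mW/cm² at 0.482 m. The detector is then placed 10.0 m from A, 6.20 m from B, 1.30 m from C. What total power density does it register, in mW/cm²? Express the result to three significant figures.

2.07 mW/cm²

Each source contributes Iᵢ·(dᵢ/rᵢ)²; contributions add.
A: 65.8 × (0.922/10.0)² = 0.5594 mW/cm²
B: 28.6 × (0.606/6.20)² = 0.2732 mW/cm²
C: 9.02 × (0.482/1.30)² = 1.240 mW/cm²
Total = 0.5594 + 0.2732 + 1.240 = 2.073 mW/cm².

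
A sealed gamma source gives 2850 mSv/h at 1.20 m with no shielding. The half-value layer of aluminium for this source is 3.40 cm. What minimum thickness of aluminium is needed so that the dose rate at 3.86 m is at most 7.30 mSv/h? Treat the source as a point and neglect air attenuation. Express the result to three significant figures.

17.8 cm

At 3.86 m, distance alone gives 2850 × (1.20/3.86)² = 2850 × 0.09665 = 275.5 mSv/h.
Further attenuation needed: 275.5/7.30 = 37.74.
n = log₂(37.74) = 5.238 half-value layers.
Thickness = 5.238 × 3.40 cm = 17.81 cm.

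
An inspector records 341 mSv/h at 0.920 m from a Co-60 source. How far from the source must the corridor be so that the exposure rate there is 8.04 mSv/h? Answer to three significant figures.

By the inverse-square law, d₂ = d₁·√(I₁/I₂).
I₁/I₂ = 341/8.04 = 42.41, so d₂ = 0.920 × √42.41 = 5.991 m.

5.99 m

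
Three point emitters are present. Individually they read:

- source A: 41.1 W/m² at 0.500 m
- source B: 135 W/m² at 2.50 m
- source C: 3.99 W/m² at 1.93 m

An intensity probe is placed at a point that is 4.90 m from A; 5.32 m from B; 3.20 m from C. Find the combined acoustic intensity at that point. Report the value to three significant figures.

31.7 W/m²

By superposition, sum each source's inverse-square contribution:
A: 41.1 × (0.500/4.90)² = 0.4279 W/m²
B: 135 × (2.50/5.32)² = 29.81 W/m²
C: 3.99 × (1.93/3.20)² = 1.451 W/m²
Total = 0.4279 + 29.81 + 1.451 = 31.69 W/m².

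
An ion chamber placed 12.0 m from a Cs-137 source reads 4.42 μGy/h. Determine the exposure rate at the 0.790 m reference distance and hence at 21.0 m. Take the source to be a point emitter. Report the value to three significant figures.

1020 μGy/h; 1.44 μGy/h

Intensity scales as (d₁/d₂)², so
At 0.790 m: (12.0/0.790)² = 230.7, so 4.42 × 230.7 = 1020 μGy/h
At 21.0 m: (0.790/21.0)² = 0.001415, so 1020 × 0.001415 = 1.443 μGy/h.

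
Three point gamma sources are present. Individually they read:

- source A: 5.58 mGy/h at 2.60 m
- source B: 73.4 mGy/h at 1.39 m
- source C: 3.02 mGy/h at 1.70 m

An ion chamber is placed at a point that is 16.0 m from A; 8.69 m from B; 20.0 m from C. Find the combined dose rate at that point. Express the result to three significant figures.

2.05 mGy/h

By superposition, sum each source's inverse-square contribution:
A: 5.58 × (2.60/16.0)² = 0.1473 mGy/h
B: 73.4 × (1.39/8.69)² = 1.878 mGy/h
C: 3.02 × (1.70/20.0)² = 0.02182 mGy/h
Total = 0.1473 + 1.878 + 0.02182 = 2.047 mGy/h.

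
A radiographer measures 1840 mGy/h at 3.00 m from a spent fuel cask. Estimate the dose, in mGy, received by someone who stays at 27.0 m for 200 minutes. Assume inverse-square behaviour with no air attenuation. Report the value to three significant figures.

75.7 mGy

Using I₁d₁² = I₂d₂², rate at 27.0 m:
(3.00/27.0)² = 0.01235, so 1840 × 0.01235 = 22.72 mGy/h.
Dose = rate × time = 22.72 mGy/h × 3.333 h = 75.73 mGy.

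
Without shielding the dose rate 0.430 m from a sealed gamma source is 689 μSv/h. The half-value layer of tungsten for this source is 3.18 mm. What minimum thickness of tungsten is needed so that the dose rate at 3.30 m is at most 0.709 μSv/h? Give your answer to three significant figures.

At 3.30 m, distance alone gives (0.430/3.30)² = 0.01698, so 689 × 0.01698 = 11.70 μSv/h.
Further attenuation needed: 11.70/0.709 = 16.50.
n = log₂(16.50) = 4.044 half-value layers.
Thickness = 4.044 × 3.18 mm = 12.86 mm.

12.9 mm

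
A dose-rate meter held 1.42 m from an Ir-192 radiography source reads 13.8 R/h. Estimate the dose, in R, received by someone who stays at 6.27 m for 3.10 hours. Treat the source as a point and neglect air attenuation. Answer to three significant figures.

2.19 R

Applying the 1/r² law, rate at 6.27 m:
(1.42/6.27)² = 0.05129, so 13.8 × 0.05129 = 0.7078 R/h.
Dose = rate × time = 0.7078 R/h × 3.100 h = 2.194 R.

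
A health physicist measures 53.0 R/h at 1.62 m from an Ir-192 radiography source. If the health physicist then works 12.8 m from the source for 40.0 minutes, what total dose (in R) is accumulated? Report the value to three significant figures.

Using I₁d₁² = I₂d₂², rate at 12.8 m:
53.0 × (1.62/12.8)² = 53.0 × 0.01602 = 0.8491 R/h.
Dose = rate × time = 0.8491 R/h × 0.6667 h = 0.5661 R.

0.566 R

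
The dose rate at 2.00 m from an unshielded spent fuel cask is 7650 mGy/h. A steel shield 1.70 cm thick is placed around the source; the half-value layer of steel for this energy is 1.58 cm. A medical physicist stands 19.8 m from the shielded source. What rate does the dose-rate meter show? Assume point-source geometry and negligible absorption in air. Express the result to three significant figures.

Distance alone: (2.00/19.8)² = 0.01020, so 7650 × 0.01020 = 78.03 mGy/h.
Shield: 1.70/1.58 = 1.076 half-value layers → attenuation 2^(−1.076) = 0.4743.
Combined: 78.03 × 0.4743 = 37.01 mGy/h.

37.0 mGy/h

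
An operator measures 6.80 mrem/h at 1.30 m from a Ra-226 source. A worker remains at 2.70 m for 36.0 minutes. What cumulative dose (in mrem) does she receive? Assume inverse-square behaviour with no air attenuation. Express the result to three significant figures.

0.946 mrem

By the inverse-square law, rate at 2.70 m:
(1.30/2.70)² = 0.2318, so 6.80 × 0.2318 = 1.576 mrem/h.
Dose = rate × time = 1.576 mrem/h × 0.6000 h = 0.9456 mrem.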